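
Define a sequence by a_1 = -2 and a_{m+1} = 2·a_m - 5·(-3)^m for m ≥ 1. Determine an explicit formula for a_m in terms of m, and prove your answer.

a_m = (-3)^m + 2^(m - 1)

Computing the first terms: a_1 = -2, a_2 = 11, a_3 = -23. This suggests a_m = (-3)^m + 2^(m - 1).
Base step (m = 1): the formula gives -2 = -2 = a_1.
Suppose the result is true for m = k, so a_k = (-3)^k + 2^(k - 1).
Then a_{k+1} = 2·a_k - 5·(-3)^k = 2·((-3)^k + 2^(k - 1)) - 5·(-3)^k = (-3)^(k + 1) + 2^k = (-3)^(k+1) + 2^((k+1) - 1),
which is the claimed formula at m = k+1.
Hence, by induction on m, the claim holds for every m ≥ 1.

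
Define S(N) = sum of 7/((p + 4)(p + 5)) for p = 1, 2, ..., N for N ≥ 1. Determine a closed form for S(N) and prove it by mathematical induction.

S(N) = 7N/(5(N + 5))

We claim S(N) = 7N/(5(N + 5)) for all N ≥ 1.
For the base case N = 1: S(1) = 7/30, and the closed form gives 7/30. They agree.
Inductive step: assume the claim holds for N = p, so S(p) = 7p/(5(p + 5)).
Then S(p+1) = S(p) + (7/((p + 5)(p + 6))) = (7p/(5(p + 5))) + (7/((p + 5)(p + 6))).
Simplifying, S(p+1) = 7(p + 1)/(5(p + 6)) = 7(p+1)/(5((p+1) + 5)),
which is the closed form with N = p+1.
By induction, the statement is established for all N ≥ 1.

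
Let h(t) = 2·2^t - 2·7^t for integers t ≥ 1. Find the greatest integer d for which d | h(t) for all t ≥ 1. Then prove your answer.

Computing the first values: h(1) = -10 and h(2) = -90; gcd(-10, -90) = 10, so d ≤ 10.
We prove 10 | 2·2^t - 2·7^t for all t ≥ 1 by induction on t.
For the base case t = 1: h(1) = -10 = 10·(-1), so 10 | h(1).
Inductive step: assume the claim holds for t = p, i.e. 10 | h(p). Then
h(p+1) − 7·h(p) = (2·2^(p+1) - 2·7^(p+1)) − 7·(2·2^p - 2·7^p) = (2)·2^p·(2 − 7) = (-10)·2^p. Since 10 | h(p) by the inductive hypothesis, 10 | 7·h(p); and 10 | -10 since -10 = 10·-1. Therefore 10 | h(p+1).
This completes the induction.
Therefore the largest such d is 10.

d = 10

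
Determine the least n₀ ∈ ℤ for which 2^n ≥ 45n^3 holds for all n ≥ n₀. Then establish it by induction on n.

n₀ = 19

At n = 18: 262144 < 262440, so the inequality fails and n₀ ≥ 19. We prove 2^n ≥ 45n^3 for all n ≥ 19.
Base case (n = 19): 2^n = 524288 and 45n^3 = 308655, so 524288 ≥ 308655.
Inductive step: assume the claim holds for n = j, so 2^j ≥ 45j^3.
Then 2^(j + 1) = 2·(2^j) ≥ 2·(45j^3).
Also, for j ≥ 19 we have 2·(45j^3) ≥ 45(j+1)^3, since 2 ≥ (1 + 1/j)^3 for all j ≥ 19.
Combining, 2^(j + 1) ≥ 45(j+1)^3.
This completes the induction.
Hence the smallest such n₀ is 19.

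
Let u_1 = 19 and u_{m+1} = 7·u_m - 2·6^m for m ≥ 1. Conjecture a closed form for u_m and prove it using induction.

u_m = 2·6^m + 7^m

Computing the first terms: u_1 = 19, u_2 = 121, u_3 = 775. This suggests u_m = 2·6^m + 7^m.
When m = 1: the formula gives 19 = 19 = u_1.
Inductive step: suppose the statement holds for some i ≥ 1, so u_i = 2·6^i + 7^i.
Then u_{i+1} = 7·u_i - 2·6^i = 7·(2·6^i + 7^i) - 2·6^i = 2·6^(i + 1) + 7^(i + 1),
which is the claimed formula at m = i+1.
This completes the induction.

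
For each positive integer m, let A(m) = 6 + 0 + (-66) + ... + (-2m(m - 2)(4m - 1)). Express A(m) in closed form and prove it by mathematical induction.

We claim A(m) = -m(m + 1)(2m^2 - 4m - 1) for all m ≥ 1.
For the base case m = 1: A(1) = 6, and the closed form gives 6. They agree.
Inductive step: assume the claim holds for m = j, so A(j) = j(-2j^3 + 2j^2 + 5j + 1).
Then A(j+1) = A(j) + (-2(j - 1)(j + 1)(4j + 3)) = (j(-2j^3 + 2j^2 + 5j + 1)) + (-2(j - 1)(j + 1)(4j + 3)).
Simplifying, A(j+1) = -(j + 1)(j + 2)(2j^2 - 3) = -(j+1)((j+1) + 1)(2(j+1)^2 - 4(j+1) - 1),
which is the closed form with m = j+1.
This completes the induction.

A(m) = -m(m + 1)(2m^2 - 4m - 1)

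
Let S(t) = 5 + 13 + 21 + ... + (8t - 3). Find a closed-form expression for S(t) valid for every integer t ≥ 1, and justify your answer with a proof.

We claim S(t) = t(4t + 1) for all t ≥ 1.
When t = 1: S(1) = 5, and the closed form gives 5. They agree.
Inductive step: assume the claim holds for t = i, so S(i) = i(4i + 1).
Then S(i+1) = S(i) + (8i + 5) = (i(4i + 1)) + (8i + 5).
Simplifying, S(i+1) = (i + 1)(4i + 5) = (i+1)(4(i+1) + 1),
which is the closed form with t = i+1.
By the principle of mathematical induction, the result holds for all t ≥ 1.

S(t) = t(4t + 1)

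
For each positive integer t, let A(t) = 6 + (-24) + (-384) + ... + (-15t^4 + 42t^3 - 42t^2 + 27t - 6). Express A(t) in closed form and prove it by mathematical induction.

A(t) = -t(3t^4 - 3t^3 - 2t^2 - 3t - 1)

We claim A(t) = -t(3t^4 - 3t^3 - 2t^2 - 3t - 1) for all t ≥ 1.
Base case (t = 1): A(1) = 6, and the closed form gives 6. They agree.
Suppose the result is true for t = k, so A(k) = k(-3k^4 + 3k^3 + 2k^2 + 3k + 1).
Then A(k+1) = A(k) + (-15k^4 - 18k^3 - 6k^2 + 9k + 6) = (k(-3k^4 + 3k^3 + 2k^2 + 3k + 1)) + (-15k^4 - 18k^3 - 6k^2 + 9k + 6).
Simplifying, A(k+1) = -(k + 1)(3k^4 + 9k^3 + 7k^2 - 4k - 6) = -(k+1)(3(k+1)^4 - 3(k+1)^3 - 2(k+1)^2 - 3(k+1) - 1),
which is the closed form with t = k+1.
This completes the induction.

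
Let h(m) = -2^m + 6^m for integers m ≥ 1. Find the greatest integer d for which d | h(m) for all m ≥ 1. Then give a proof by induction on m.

Computing the first values: h(1) = 4 and h(2) = 32; gcd(4, 32) = 4, so d ≤ 4.
We prove 4 | -2^m + 6^m for all m ≥ 1 by induction on m.
When m = 1: h(1) = 4 = 4·(1), so 4 | h(1).
For the inductive step, assume it holds for an arbitrary p ≥ 1, i.e. 4 | h(p). Then
6^{p+1} − 2^{p+1} = 6·6^p − 2·2^p = 6·(6^p − 2^p) + (4)·2^p. The first term is divisible by 4 by the inductive hypothesis, and the second term (4)·2^p is divisible by 4 since 4 | 4. Hence 4 | h(p+1).
By induction, the statement is established for all m ≥ 1.
Therefore the largest such d is 4.

d = 4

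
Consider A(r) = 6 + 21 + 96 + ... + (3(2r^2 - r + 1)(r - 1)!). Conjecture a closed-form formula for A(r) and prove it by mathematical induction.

A(r) = (6r + 3)r! - 3

We claim A(r) = (6r + 3)r! - 3 for all r ≥ 1.
When r = 1: A(1) = 6, and the closed form gives 6. They agree.
Inductive step: assume the claim holds for r = i, so A(i) = (6i + 3)i! - 3.
Then A(i+1) = A(i) + (3(2i^2 + 3i + 2)i!) = ((6i + 3)i! - 3) + (3(2i^2 + 3i + 2)i!).
Simplifying, A(i+1) = (6(i+1) + 3)(i+1)! - 3,
which is the closed form with r = i+1.
This completes the induction.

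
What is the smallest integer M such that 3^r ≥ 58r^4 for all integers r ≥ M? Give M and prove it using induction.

At r = 13: 1594323 < 1656538, so the inequality fails and M ≥ 14. We prove 3^r ≥ 58r^4 for all r ≥ 14.
When r = 14: 3^r = 4782969 and 58r^4 = 2228128, so 4782969 ≥ 2228128.
For the inductive step, assume it holds for an arbitrary k ≥ 14, so 3^k ≥ 58k^4.
Then 3^(k + 1) = 3·(3^k) ≥ 3·(58k^4).
Also, for k ≥ 14 we have 3·(58k^4) ≥ 58(k+1)^4, since 3 ≥ (1 + 1/k)^4 for all k ≥ 14.
Combining, 3^(k + 1) ≥ 58(k+1)^4.
By the principle of mathematical induction, the result holds for all r ≥ 14.
Hence the smallest such M is 14.

M = 14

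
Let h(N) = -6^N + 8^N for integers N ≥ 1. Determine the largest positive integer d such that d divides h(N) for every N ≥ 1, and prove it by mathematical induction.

Computing the first values: h(1) = 2 and h(2) = 28; gcd(2, 28) = 2, so d ≤ 2.
We prove 2 | -6^N + 8^N for all N ≥ 1 by induction on N.
When N = 1: h(1) = 2 = 2·(1), so 2 | h(1).
Suppose the result is true for N = j, i.e. 2 | h(j). Then
8^{j+1} − 6^{j+1} = 8·8^j − 6·6^j = 8·(8^j − 6^j) + (2)·6^j. The first term is divisible by 2 by the inductive hypothesis, and the second term (2)·6^j is divisible by 2 since 2 | 2. Hence 2 | h(j+1).
By the principle of mathematical induction, the result holds for all N ≥ 1.
Therefore the largest such d is 2.

d = 2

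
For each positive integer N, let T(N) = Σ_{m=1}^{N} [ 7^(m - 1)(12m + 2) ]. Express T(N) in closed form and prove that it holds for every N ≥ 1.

T(N) = 2·7^N·N

We claim T(N) = 2·7^N·N for all N ≥ 1.
For the base case N = 1: T(1) = 14, and the closed form gives 14. They agree.
Inductive step: suppose the statement holds for some m ≥ 1, so T(m) = 2·7^m·m.
Then T(m+1) = T(m) + (7^m(12m + 14)) = (2·7^m·m) + (7^m(12m + 14)).
Simplifying, T(m+1) = 14·7^m(m + 1) = 2·7^(m+1)·(m+1),
which is the closed form with N = m+1.
This completes the induction.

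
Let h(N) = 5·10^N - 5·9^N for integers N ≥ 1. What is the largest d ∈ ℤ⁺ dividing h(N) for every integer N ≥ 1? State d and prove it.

d = 5

Computing the first values: h(1) = 5 and h(2) = 95; gcd(5, 95) = 5, so d ≤ 5.
We prove 5 | 5·10^N - 5·9^N for all N ≥ 1 by induction on N.
When N = 1: h(1) = 5 = 5·(1), so 5 | h(1).
Suppose the result is true for N = j, i.e. 5 | h(j). Then
h(j+1) − 10·h(j) = (5·10^(j+1) - 5·9^(j+1)) − 10·(5·10^j - 5·9^j) = (-5)·9^j·(9 − 10) = (5)·9^j. Since 5 | h(j) by the inductive hypothesis, 5 | 10·h(j); and 5 | 5 since 5 = 5·1. Therefore 5 | h(j+1).
By the principle of mathematical induction, the result holds for all N ≥ 1.
Therefore the largest such d is 5.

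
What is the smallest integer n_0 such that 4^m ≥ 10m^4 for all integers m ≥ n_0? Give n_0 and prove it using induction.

At m = 7: 16384 < 24010, so the inequality fails and n_0 ≥ 8. We prove 4^m ≥ 10m^4 for all m ≥ 8.
Base step (m = 8): 4^m = 65536 and 10m^4 = 40960, so 65536 ≥ 40960.
For the inductive step, assume it holds for an arbitrary j ≥ 8, so 4^j ≥ 10j^4.
Then 4^(j + 1) = 4·(4^j) ≥ 4·(10j^4).
Also, for j ≥ 8 we have 4·(10j^4) ≥ 10(j+1)^4, since 4 ≥ (1 + 1/j)^4 for all j ≥ 8.
Combining, 4^(j + 1) ≥ 10(j+1)^4.
This completes the induction.
Hence the smallest such n_0 is 8.

n_0 = 8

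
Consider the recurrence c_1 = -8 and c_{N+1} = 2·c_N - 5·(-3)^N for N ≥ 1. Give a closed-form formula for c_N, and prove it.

c_N = (-3)^N - 5·2^(N - 1)

Computing the first terms: c_1 = -8, c_2 = -1, c_3 = -47. This suggests c_N = (-3)^N - 5·2^(N - 1).
Base case (N = 1): the formula gives -8 = -8 = c_1.
Inductive step: assume the claim holds for N = p, so c_p = (-3)^p - 5·2^(p - 1).
Then c_{p+1} = 2·c_p - 5·(-3)^p = 2·((-3)^p - 5·2^(p - 1)) - 5·(-3)^p = (-3)^(p + 1) - 5·2^p = (-3)^(p+1) - 5·2^((p+1) - 1),
which is the claimed formula at N = p+1.
By the principle of mathematical induction, the result holds for all N ≥ 1.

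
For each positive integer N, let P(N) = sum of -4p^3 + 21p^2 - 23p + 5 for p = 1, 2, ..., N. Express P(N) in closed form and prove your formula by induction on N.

We claim P(N) = -N(N^3 - 5N^2 + 2N + 3) for all N ≥ 1.
Base case (N = 1): P(1) = -1, and the closed form gives -1. They agree.
Suppose the result is true for N = p, so P(p) = p(-p^3 + 5p^2 - 2p - 3).
Then P(p+1) = P(p) + (-4p^3 + 9p^2 + 7p - 1) = (p(-p^3 + 5p^2 - 2p - 3)) + (-4p^3 + 9p^2 + 7p - 1).
Simplifying, P(p+1) = -(p + 1)(p^3 - 2p^2 - 5p + 1) = -(p+1)((p+1)^3 - 5(p+1)^2 + 2(p+1) + 3),
which is the closed form with N = p+1.
This completes the induction.

P(N) = -N(N^3 - 5N^2 + 2N + 3)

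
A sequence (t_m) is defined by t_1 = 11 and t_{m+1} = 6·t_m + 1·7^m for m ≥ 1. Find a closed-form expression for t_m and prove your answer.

Computing the first terms: t_1 = 11, t_2 = 73, t_3 = 487. This suggests t_m = 4·6^(m - 1) + 7^m.
For the base case m = 1: the formula gives 11 = 11 = t_1.
For the inductive step, assume it holds for an arbitrary j ≥ 1, so t_j = 4·6^(j - 1) + 7^j.
Then t_{j+1} = 6·t_j + 1·7^j = 6·(4·6^(j - 1) + 7^j) + 1·7^j = 4·6^j + 7^(j + 1) = 4·6^((j+1) - 1) + 7^(j+1),
which is the claimed formula at m = j+1.
Hence, by induction on m, the claim holds for every m ≥ 1.

t_m = 4·6^(m - 1) + 7^m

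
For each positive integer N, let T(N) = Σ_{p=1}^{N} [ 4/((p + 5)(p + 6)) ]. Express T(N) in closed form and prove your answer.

T(N) = 2N/(3(N + 6))

We claim T(N) = 2N/(3(N + 6)) for all N ≥ 1.
Base case (N = 1): T(1) = 2/21, and the closed form gives 2/21. They agree.
Inductive step: suppose the statement holds for some p ≥ 1, so T(p) = 2p/(3(p + 6)).
Then T(p+1) = T(p) + (4/((p + 6)(p + 7))) = (2p/(3(p + 6))) + (4/((p + 6)(p + 7))).
Simplifying, T(p+1) = 2(p + 1)/(3(p + 7)) = 2(p+1)/(3((p+1) + 6)),
which is the closed form with N = p+1.
This completes the induction.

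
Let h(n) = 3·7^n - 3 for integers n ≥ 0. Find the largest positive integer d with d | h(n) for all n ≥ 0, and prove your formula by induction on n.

d = 18

Computing the first values: h(0) = 0 and h(1) = 18; gcd(0, 18) = 18, so d ≤ 18.
We prove 18 | 3·7^n - 3 for all n ≥ 0 by induction on n.
Base case (n = 0): h(0) = 0 = 18·(0), so 18 | h(0).
Inductive step: suppose the statement holds for some r ≥ 0, i.e. 18 | h(r). Then
h(r+1) = 3·7^(r+1) - 3 = 7·(3·7^r - 3) + 18 = 7·h(r) + 18. The first term is divisible by 18 by the inductive hypothesis, and 18 is divisible by 18. Hence 18 | h(r+1).
By induction, the statement is established for all n ≥ 0.
Therefore the largest such d is 18.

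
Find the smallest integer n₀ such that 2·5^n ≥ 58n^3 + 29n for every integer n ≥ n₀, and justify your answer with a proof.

At n = 5: 6250 < 7395, so the inequality fails and n₀ ≥ 6. We prove 2·5^n ≥ 58n^3 + 29n for all n ≥ 6.
When n = 6: 2·5^n = 31250 and 58n^3 + 29n = 12702, so 31250 ≥ 12702.
For the inductive step, assume it holds for an arbitrary k ≥ 6, so 2·5^k ≥ 58k^3 + 29k.
Then 2·5^(k + 1) = 5·(2·5^k) ≥ 5·(58k^3 + 29k).
Also, for k ≥ 6 we have 5·(58k^3 + 29k) ≥ 58(k+1)^3 + 29(k+1), since 5·(58k^3 + 29k) − (58(k+1)^3 + 29(k+1)) = 232k^3 - 174k^2 - 58k - 87, which is nonnegative for all k ≥ 6.
Combining, 2·5^(k + 1) ≥ 58(k+1)^3 + 29(k+1).
By induction, the statement is established for all n ≥ 6.
Hence the smallest such n₀ is 6.

n₀ = 6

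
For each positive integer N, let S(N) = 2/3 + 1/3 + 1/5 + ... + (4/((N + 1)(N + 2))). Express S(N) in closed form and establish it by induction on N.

S(N) = 2N/(N + 2)

We claim S(N) = 2N/(N + 2) for all N ≥ 1.
Base case (N = 1): S(1) = 2/3, and the closed form gives 2/3. They agree.
For the inductive step, assume it holds for an arbitrary j ≥ 1, so S(j) = 2j/(j + 2).
Then S(j+1) = S(j) + (4/((j + 2)(j + 3))) = (2j/(j + 2)) + (4/((j + 2)(j + 3))).
Simplifying, S(j+1) = 2(j + 1)/(j + 3) = 2(j+1)/((j+1) + 2),
which is the closed form with N = j+1.
By the principle of mathematical induction, the result holds for all N ≥ 1.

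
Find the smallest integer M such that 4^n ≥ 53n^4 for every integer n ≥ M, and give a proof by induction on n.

At n = 9: 262144 < 347733, so the inequality fails and M ≥ 10. We prove 4^n ≥ 53n^4 for all n ≥ 10.
For the base case n = 10: 4^n = 1048576 and 53n^4 = 530000, so 1048576 ≥ 530000.
Suppose the result is true for n = k, so 4^k ≥ 53k^4.
Then 4^(k + 1) = 4·(4^k) ≥ 4·(53k^4).
Also, for k ≥ 10 we have 4·(53k^4) ≥ 53(k+1)^4, since 4 ≥ (1 + 1/k)^4 for all k ≥ 10.
Combining, 4^(k + 1) ≥ 53(k+1)^4.
This completes the induction.
Hence the smallest such M is 10.

M = 10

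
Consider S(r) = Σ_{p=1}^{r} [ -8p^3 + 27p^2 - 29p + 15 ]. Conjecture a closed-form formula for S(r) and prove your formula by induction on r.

We claim S(r) = -r(2r^3 - 5r^2 + 3r - 5) for all r ≥ 1.
Base step (r = 1): S(1) = 5, and the closed form gives 5. They agree.
For the inductive step, assume it holds for an arbitrary p ≥ 1, so S(p) = p(-2p^3 + 5p^2 - 3p + 5).
Then S(p+1) = S(p) + (-8p^3 + 3p^2 + p + 5) = (p(-2p^3 + 5p^2 - 3p + 5)) + (-8p^3 + 3p^2 + p + 5).
Simplifying, S(p+1) = -(p + 1)(2p^3 + p^2 - p - 5) = -(p+1)(2(p+1)^3 - 5(p+1)^2 + 3(p+1) - 5),
which is the closed form with r = p+1.
By the principle of mathematical induction, the result holds for all r ≥ 1.

S(r) = -r(2r^3 - 5r^2 + 3r - 5)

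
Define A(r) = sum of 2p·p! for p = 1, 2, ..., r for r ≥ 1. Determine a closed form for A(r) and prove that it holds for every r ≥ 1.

We claim A(r) = 2(r + 1)! - 2 for all r ≥ 1.
Base step (r = 1): A(1) = 2, and the closed form gives 2. They agree.
Inductive step: assume the claim holds for r = p, so A(p) = 2(p + 1)! - 2.
Then A(p+1) = A(p) + (2(p + 1)(p + 1)!) = (2(p + 1)! - 2) + (2(p + 1)(p + 1)!).
Simplifying, A(p+1) = 2((p+1) + 1)! - 2,
which is the closed form with r = p+1.
Hence, by induction on r, the claim holds for every r ≥ 1.

A(r) = 2(r + 1)! - 2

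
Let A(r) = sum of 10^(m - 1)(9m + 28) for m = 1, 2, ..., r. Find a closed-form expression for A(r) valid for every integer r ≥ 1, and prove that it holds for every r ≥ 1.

We claim A(r) = 10^r(r + 3) - 3 for all r ≥ 1.
For the base case r = 1: A(1) = 37, and the closed form gives 37. They agree.
Inductive step: assume the claim holds for r = m, so A(m) = 10^m(m + 3) - 3.
Then A(m+1) = A(m) + (10^m(9m + 37)) = (10^m(m + 3) - 3) + (10^m(9m + 37)).
Simplifying, A(m+1) = 10·10^m·m + 40·10^m - 3 = 10^(m+1)((m+1) + 3) - 3,
which is the closed form with r = m+1.
By induction, the statement is established for all r ≥ 1.

A(r) = 10^r(r + 3) - 3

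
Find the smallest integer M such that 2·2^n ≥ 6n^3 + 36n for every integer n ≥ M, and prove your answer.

At n = 12: 8192 < 10800, so the inequality fails and M ≥ 13. We prove 2·2^n ≥ 6n^3 + 36n for all n ≥ 13.
When n = 13: 2·2^n = 16384 and 6n^3 + 36n = 13650, so 16384 ≥ 13650.
For the inductive step, assume it holds for an arbitrary j ≥ 13, so 2·2^j ≥ 6j^3 + 36j.
Then 2·2^(j + 1) = 2·(2·2^j) ≥ 2·(6j^3 + 36j).
Also, for j ≥ 13 we have 2·(6j^3 + 36j) ≥ 6(j+1)^3 + 36(j+1), since 2·(6j^3 + 36j) − (6(j+1)^3 + 36(j+1)) = 6j^3 - 18j^2 + 18j - 42, which is nonnegative for all j ≥ 13.
Combining, 2·2^(j + 1) ≥ 6(j+1)^3 + 36(j+1).
This completes the induction.
Hence the smallest such M is 13.

M = 13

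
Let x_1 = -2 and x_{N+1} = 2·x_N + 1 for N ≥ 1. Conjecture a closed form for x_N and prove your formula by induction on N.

Computing the first terms: x_1 = -2, x_2 = -3, x_3 = -5. This suggests x_N = -2^(N - 1) - 1.
When N = 1: the formula gives -2 = -2 = x_1.
Suppose the result is true for N = j, so x_j = -2^(j - 1) - 1.
Then x_{j+1} = 2·x_j + 1 = 2·(-2^(j - 1) - 1) + 1 = -2^j - 1 = -2^((j+1) - 1) - 1,
which is the claimed formula at N = j+1.
This completes the induction.

x_N = -2^(N - 1) - 1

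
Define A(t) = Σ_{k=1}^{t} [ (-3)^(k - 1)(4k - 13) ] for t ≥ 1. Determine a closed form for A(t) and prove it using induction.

A(t) = (-3)^t(-t + 3) - 3

We claim A(t) = (-3)^t(-t + 3) - 3 for all t ≥ 1.
When t = 1: A(1) = -9, and the closed form gives -9. They agree.
Suppose the result is true for t = k, so A(k) = (-3)^k(-k + 3) - 3.
Then A(k+1) = A(k) + ((-3)^k(4k - 9)) = ((-3)^k(-k + 3) - 3) + ((-3)^k(4k - 9)).
Simplifying, A(k+1) = 3(-3)^k·k - 6(-3)^k - 3 = (-3)^(k+1)(-(k+1) + 3) - 3,
which is the closed form with t = k+1.
Hence, by induction on t, the claim holds for every t ≥ 1.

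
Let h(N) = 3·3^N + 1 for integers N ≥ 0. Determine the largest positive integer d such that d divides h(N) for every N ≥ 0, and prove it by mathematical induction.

Computing the first values: h(0) = 4 and h(1) = 10; gcd(4, 10) = 2, so d ≤ 2.
We prove 2 | 3·3^N + 1 for all N ≥ 0 by induction on N.
Base case (N = 0): h(0) = 4 = 2·(2), so 2 | h(0).
Inductive step: suppose the statement holds for some r ≥ 0, i.e. 2 | h(r). Then
h(r+1) = 3·3^(r+1) + 1 = 3·(3·3^r + 1) - 2 = 3·h(r) - 2. The first term is divisible by 2 by the inductive hypothesis, and -2 is divisible by 2. Hence 2 | h(r+1).
By induction, the statement is established for all N ≥ 0.
Therefore the largest such d is 2.

d = 2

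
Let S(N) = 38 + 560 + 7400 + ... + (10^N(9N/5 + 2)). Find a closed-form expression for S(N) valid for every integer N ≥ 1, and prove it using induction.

S(N) = 2·10^N(N + 1) - 2

We claim S(N) = 2·10^N(N + 1) - 2 for all N ≥ 1.
Base case (N = 1): S(1) = 38, and the closed form gives 38. They agree.
For the inductive step, assume it holds for an arbitrary i ≥ 1, so S(i) = 2·10^i(i + 1) - 2.
Then S(i+1) = S(i) + (10^i(18i + 38)) = (2·10^i(i + 1) - 2) + (10^i(18i + 38)).
Simplifying, S(i+1) = 20·10^i·i + 40·10^i - 2 = 2·10^(i+1)((i+1) + 1) - 2,
which is the closed form with N = i+1.
Hence, by induction on N, the claim holds for every N ≥ 1.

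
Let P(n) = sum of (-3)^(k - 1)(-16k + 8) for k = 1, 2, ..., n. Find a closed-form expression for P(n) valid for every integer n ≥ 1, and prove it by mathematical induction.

P(n) = (-3)^n(4n - 1) + 1

We claim P(n) = (-3)^n(4n - 1) + 1 for all n ≥ 1.
For the base case n = 1: P(1) = -8, and the closed form gives -8. They agree.
Inductive step: suppose the statement holds for some k ≥ 1, so P(k) = (-3)^k(4k - 1) + 1.
Then P(k+1) = P(k) + ((-3)^k(-16k - 8)) = ((-3)^k(4k - 1) + 1) + ((-3)^k(-16k - 8)).
Simplifying, P(k+1) = -12(-3)^k·k - 9(-3)^k + 1 = (-3)^(k+1)(4(k+1) - 1) + 1,
which is the closed form with n = k+1.
This completes the induction.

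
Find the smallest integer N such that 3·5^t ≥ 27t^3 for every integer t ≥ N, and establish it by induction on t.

N = 4

At t = 3: 375 < 729, so the inequality fails and N ≥ 4. We prove 3·5^t ≥ 27t^3 for all t ≥ 4.
When t = 4: 3·5^t = 1875 and 27t^3 = 1728, so 1875 ≥ 1728.
Inductive step: assume the claim holds for t = r, so 3·5^r ≥ 27r^3.
Then 3·5^(r + 1) = 5·(3·5^r) ≥ 5·(27r^3).
Also, for r ≥ 4 we have 5·(27r^3) ≥ 27(r+1)^3, since 5 ≥ (1 + 1/r)^3 for all r ≥ 4.
Combining, 3·5^(r + 1) ≥ 27(r+1)^3.
This completes the induction.
Hence the smallest such N is 4.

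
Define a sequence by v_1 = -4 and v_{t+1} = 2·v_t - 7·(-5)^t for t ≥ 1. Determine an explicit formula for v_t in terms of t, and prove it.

v_t = (-5)^t + 2^(t - 1)

Computing the first terms: v_1 = -4, v_2 = 27, v_3 = -121. This suggests v_t = (-5)^t + 2^(t - 1).
When t = 1: the formula gives -4 = -4 = v_1.
Inductive step: assume the claim holds for t = r, so v_r = (-5)^r + 2^(r - 1).
Then v_{r+1} = 2·v_r - 7·(-5)^r = 2·((-5)^r + 2^(r - 1)) - 7·(-5)^r = (-5)^(r + 1) + 2^r = (-5)^(r+1) + 2^((r+1) - 1),
which is the claimed formula at t = r+1.
This completes the induction.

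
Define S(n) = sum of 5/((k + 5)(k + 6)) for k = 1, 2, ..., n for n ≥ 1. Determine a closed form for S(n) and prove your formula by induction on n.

S(n) = 5n/(6(n + 6))

We claim S(n) = 5n/(6(n + 6)) for all n ≥ 1.
For the base case n = 1: S(1) = 5/42, and the closed form gives 5/42. They agree.
Suppose the result is true for n = k, so S(k) = 5k/(6(k + 6)).
Then S(k+1) = S(k) + (5/((k + 6)(k + 7))) = (5k/(6(k + 6))) + (5/((k + 6)(k + 7))).
Simplifying, S(k+1) = 5(k + 1)/(6(k + 7)) = 5(k+1)/(6((k+1) + 6)),
which is the closed form with n = k+1.
Hence, by induction on n, the claim holds for every n ≥ 1.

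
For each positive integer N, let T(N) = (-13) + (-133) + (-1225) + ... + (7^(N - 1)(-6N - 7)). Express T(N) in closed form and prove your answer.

T(N) = -7^N(N + 1) + 1

We claim T(N) = -7^N(N + 1) + 1 for all N ≥ 1.
When N = 1: T(1) = -13, and the closed form gives -13. They agree.
Inductive step: suppose the statement holds for some m ≥ 1, so T(m) = -7^m(m + 1) + 1.
Then T(m+1) = T(m) + (7^m(-6m - 13)) = (-7^m(m + 1) + 1) + (7^m(-6m - 13)).
Simplifying, T(m+1) = -7·7^m·m - 14·7^m + 1 = -7^(m+1)((m+1) + 1) + 1,
which is the closed form with N = m+1.
By induction, the statement is established for all N ≥ 1.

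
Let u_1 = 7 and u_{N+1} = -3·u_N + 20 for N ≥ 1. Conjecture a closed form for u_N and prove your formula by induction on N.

u_N = 2(-3)^(N - 1) + 5

Computing the first terms: u_1 = 7, u_2 = -1, u_3 = 23. This suggests u_N = 2(-3)^(N - 1) + 5.
For the base case N = 1: the formula gives 7 = 7 = u_1.
Inductive step: assume the claim holds for N = p, so u_p = 2(-3)^(p - 1) + 5.
Then u_{p+1} = -3·u_p + 20 = -3·(2(-3)^(p - 1) + 5) + 20 = 2(-3)^p + 5 = 2(-3)^((p+1) - 1) + 5,
which is the claimed formula at N = p+1.
By induction, the statement is established for all N ≥ 1.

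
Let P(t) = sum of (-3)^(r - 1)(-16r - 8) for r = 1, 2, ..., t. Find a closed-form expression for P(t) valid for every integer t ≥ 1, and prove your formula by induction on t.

P(t) = (-3)^t(4t + 3) - 3

We claim P(t) = (-3)^t(4t + 3) - 3 for all t ≥ 1.
For the base case t = 1: P(1) = -24, and the closed form gives -24. They agree.
Inductive step: suppose the statement holds for some r ≥ 1, so P(r) = (-3)^r(4r + 3) - 3.
Then P(r+1) = P(r) + ((-3)^r(-16r - 24)) = ((-3)^r(4r + 3) - 3) + ((-3)^r(-16r - 24)).
Simplifying, P(r+1) = -12(-3)^r·r - 21(-3)^r - 3 = (-3)^(r+1)(4(r+1) + 3) - 3,
which is the closed form with t = r+1.
By induction, the statement is established for all t ≥ 1.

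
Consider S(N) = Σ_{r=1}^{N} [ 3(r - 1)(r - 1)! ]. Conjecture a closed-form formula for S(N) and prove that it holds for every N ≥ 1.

We claim S(N) = 3N! - 3 for all N ≥ 1.
For the base case N = 1: S(1) = 0, and the closed form gives 0. They agree.
Suppose the result is true for N = r, so S(r) = 3r! - 3.
Then S(r+1) = S(r) + (3r·r!) = (3r! - 3) + (3r·r!).
Simplifying, S(r+1) = 3(r+1)! - 3,
which is the closed form with N = r+1.
By induction, the statement is established for all N ≥ 1.

S(N) = 3N! - 3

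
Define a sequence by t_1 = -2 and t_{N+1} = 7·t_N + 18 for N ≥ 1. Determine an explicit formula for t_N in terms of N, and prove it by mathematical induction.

Computing the first terms: t_1 = -2, t_2 = 4, t_3 = 46. This suggests t_N = 7^(N - 1) - 3.
Base case (N = 1): the formula gives -2 = -2 = t_1.
Suppose the result is true for N = m, so t_m = 7^(m - 1) - 3.
Then t_{m+1} = 7·t_m + 18 = 7·(7^(m - 1) - 3) + 18 = 7^m - 3 = 7^((m+1) - 1) - 3,
which is the claimed formula at N = m+1.
Hence, by induction on N, the claim holds for every N ≥ 1.

t_N = 7^(N - 1) - 3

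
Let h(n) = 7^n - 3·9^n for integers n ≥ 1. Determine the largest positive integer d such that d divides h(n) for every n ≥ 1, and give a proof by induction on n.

d = 2

Computing the first values: h(1) = -20 and h(2) = -194; gcd(-20, -194) = 2, so d ≤ 2.
We prove 2 | 7^n - 3·9^n for all n ≥ 1 by induction on n.
Base step (n = 1): h(1) = -20 = 2·(-10), so 2 | h(1).
Inductive step: assume the claim holds for n = k, i.e. 2 | h(k). Then
h(k+1) − 9·h(k) = (7^(k+1) - 3·9^(k+1)) − 9·(7^k - 3·9^k) = (1)·7^k·(7 − 9) = (-2)·7^k. Since 2 | h(k) by the inductive hypothesis, 2 | 9·h(k); and 2 | -2 since -2 = 2·-1. Therefore 2 | h(k+1).
By induction, the statement is established for all n ≥ 1.
Therefore the largest such d is 2.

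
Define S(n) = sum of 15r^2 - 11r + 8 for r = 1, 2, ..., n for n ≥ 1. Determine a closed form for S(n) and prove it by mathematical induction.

S(n) = n(5n^2 + 2n + 5)

We claim S(n) = n(5n^2 + 2n + 5) for all n ≥ 1.
Base step (n = 1): S(1) = 12, and the closed form gives 12. They agree.
Inductive step: suppose the statement holds for some r ≥ 1, so S(r) = r(5r^2 + 2r + 5).
Then S(r+1) = S(r) + (15r^2 + 19r + 12) = (r(5r^2 + 2r + 5)) + (15r^2 + 19r + 12).
Simplifying, S(r+1) = (r + 1)(5r^2 + 12r + 12) = (r+1)(5(r+1)^2 + 2(r+1) + 5),
which is the closed form with n = r+1.
This completes the induction.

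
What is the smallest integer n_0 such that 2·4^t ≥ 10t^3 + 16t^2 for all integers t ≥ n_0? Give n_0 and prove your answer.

At t = 4: 512 < 896, so the inequality fails and n_0 ≥ 5. We prove 2·4^t ≥ 10t^3 + 16t^2 for all t ≥ 5.
Base case (t = 5): 2·4^t = 2048 and 10t^3 + 16t^2 = 1650, so 2048 ≥ 1650.
Suppose the result is true for t = j, so 2·4^j ≥ 10j^3 + 16j^2.
Then 2·4^(j + 1) = 4·(2·4^j) ≥ 4·(10j^3 + 16j^2).
Also, for j ≥ 5 we have 4·(10j^3 + 16j^2) ≥ 10(j+1)^3 + 16(j+1)^2, since 4·(10j^3 + 16j^2) − (10(j+1)^3 + 16(j+1)^2) = 30j^3 + 18j^2 - 62j - 26, which is nonnegative for all j ≥ 5.
Combining, 2·4^(j + 1) ≥ 10(j+1)^3 + 16(j+1)^2.
By the principle of mathematical induction, the result holds for all t ≥ 5.
Hence the smallest such n_0 is 5.

n_0 = 5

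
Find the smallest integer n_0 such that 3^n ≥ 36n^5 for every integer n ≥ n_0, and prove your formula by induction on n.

n_0 = 16

At n = 15: 14348907 < 27337500, so the inequality fails and n_0 ≥ 16. We prove 3^n ≥ 36n^5 for all n ≥ 16.
Base step (n = 16): 3^n = 43046721 and 36n^5 = 37748736, so 43046721 ≥ 37748736.
For the inductive step, assume it holds for an arbitrary r ≥ 16, so 3^r ≥ 36r^5.
Then 3^(r + 1) = 3·(3^r) ≥ 3·(36r^5).
Also, for r ≥ 16 we have 3·(36r^5) ≥ 36(r+1)^5, since 3 ≥ (1 + 1/r)^5 for all r ≥ 16.
Combining, 3^(r + 1) ≥ 36(r+1)^5.
Hence, by induction on n, the claim holds for every n ≥ 16.
Hence the smallest such n_0 is 16.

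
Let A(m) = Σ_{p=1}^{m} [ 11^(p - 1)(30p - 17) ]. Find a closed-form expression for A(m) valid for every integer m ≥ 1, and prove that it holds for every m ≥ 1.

We claim A(m) = 11^m(3m - 2) + 2 for all m ≥ 1.
For the base case m = 1: A(1) = 13, and the closed form gives 13. They agree.
Suppose the result is true for m = p, so A(p) = 11^p(3p - 2) + 2.
Then A(p+1) = A(p) + (11^p(30p + 13)) = (11^p(3p - 2) + 2) + (11^p(30p + 13)).
Simplifying, A(p+1) = 33·11^p·p + 11·11^p + 2 = 11^(p+1)(3(p+1) - 2) + 2,
which is the closed form with m = p+1.
This completes the induction.

A(m) = 11^m(3m - 2) + 2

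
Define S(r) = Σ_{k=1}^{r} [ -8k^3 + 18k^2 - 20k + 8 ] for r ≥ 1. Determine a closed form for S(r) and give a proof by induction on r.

We claim S(r) = -r(2r^3 - 2r^2 + 3r - 1) for all r ≥ 1.
When r = 1: S(1) = -2, and the closed form gives -2. They agree.
Suppose the result is true for r = k, so S(k) = k(-2k^3 + 2k^2 - 3k + 1).
Then S(k+1) = S(k) + (-8k^3 - 6k^2 - 8k - 2) = (k(-2k^3 + 2k^2 - 3k + 1)) + (-8k^3 - 6k^2 - 8k - 2).
Simplifying, S(k+1) = -(k + 1)(2k^3 + 4k^2 + 5k + 2) = -(k+1)(2(k+1)^3 - 2(k+1)^2 + 3(k+1) - 1),
which is the closed form with r = k+1.
By induction, the statement is established for all r ≥ 1.

S(r) = -r(2r^3 - 2r^2 + 3r - 1)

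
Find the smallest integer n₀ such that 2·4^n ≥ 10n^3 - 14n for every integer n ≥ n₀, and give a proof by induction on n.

n₀ = 5

At n = 4: 512 < 584, so the inequality fails and n₀ ≥ 5. We prove 2·4^n ≥ 10n^3 - 14n for all n ≥ 5.
When n = 5: 2·4^n = 2048 and 10n^3 - 14n = 1180, so 2048 ≥ 1180.
Inductive step: suppose the statement holds for some r ≥ 5, so 2·4^r ≥ 10r^3 - 14r.
Then 2·4^(r + 1) = 4·(2·4^r) ≥ 4·(10r^3 - 14r).
Also, for r ≥ 5 we have 4·(10r^3 - 14r) ≥ 10(r+1)^3 - 14(r+1), since 4·(10r^3 - 14r) − (10(r+1)^3 - 14(r+1)) = 30r^3 - 30r^2 - 72r + 4, which is nonnegative for all r ≥ 5.
Combining, 2·4^(r + 1) ≥ 10(r+1)^3 - 14(r+1).
By induction, the statement is established for all n ≥ 5.
Hence the smallest such n₀ is 5.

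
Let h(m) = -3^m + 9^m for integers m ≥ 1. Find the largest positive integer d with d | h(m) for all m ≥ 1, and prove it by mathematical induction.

d = 6

Computing the first values: h(1) = 6 and h(2) = 72; gcd(6, 72) = 6, so d ≤ 6.
We prove 6 | -3^m + 9^m for all m ≥ 1 by induction on m.
Base case (m = 1): h(1) = 6 = 6·(1), so 6 | h(1).
Suppose the result is true for m = r, i.e. 6 | h(r). Then
9^{r+1} − 3^{r+1} = 9·9^r − 3·3^r = 9·(9^r − 3^r) + (6)·3^r. The first term is divisible by 6 by the inductive hypothesis, and the second term (6)·3^r is divisible by 6 since 6 | 6. Hence 6 | h(r+1).
Hence, by induction on m, the claim holds for every m ≥ 1.
Therefore the largest such d is 6.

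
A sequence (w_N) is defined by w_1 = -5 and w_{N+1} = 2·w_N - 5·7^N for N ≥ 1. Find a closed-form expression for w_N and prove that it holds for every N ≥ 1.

Computing the first terms: w_1 = -5, w_2 = -45, w_3 = -335. This suggests w_N = 2^N - 7^N.
For the base case N = 1: the formula gives -5 = -5 = w_1.
Inductive step: suppose the statement holds for some r ≥ 1, so w_r = 2^r - 7^r.
Then w_{r+1} = 2·w_r - 5·7^r = 2·(2^r - 7^r) - 5·7^r = 2^(r + 1) - 7^(r + 1),
which is the claimed formula at N = r+1.
By induction, the statement is established for all N ≥ 1.

w_N = 2^N - 7^N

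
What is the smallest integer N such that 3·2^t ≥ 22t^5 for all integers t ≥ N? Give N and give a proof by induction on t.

N = 27

At t = 26: 201326592 < 261390272, so the inequality fails and N ≥ 27. We prove 3·2^t ≥ 22t^5 for all t ≥ 27.
When t = 27: 3·2^t = 402653184 and 22t^5 = 315675954, so 402653184 ≥ 315675954.
Suppose the result is true for t = k, so 3·2^k ≥ 22k^5.
Then 3·2^(k + 1) = 2·(3·2^k) ≥ 2·(22k^5).
Also, for k ≥ 27 we have 2·(22k^5) ≥ 22(k+1)^5, since 2 ≥ (1 + 1/k)^5 for all k ≥ 27.
Combining, 3·2^(k + 1) ≥ 22(k+1)^5.
By induction, the statement is established for all t ≥ 27.
Hence the smallest such N is 27.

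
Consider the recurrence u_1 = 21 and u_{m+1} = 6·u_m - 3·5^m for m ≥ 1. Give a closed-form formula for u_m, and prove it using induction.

Computing the first terms: u_1 = 21, u_2 = 111, u_3 = 591. This suggests u_m = 3·5^m + 6^m.
Base case (m = 1): the formula gives 21 = 21 = u_1.
Suppose the result is true for m = k, so u_k = 3·5^k + 6^k.
Then u_{k+1} = 6·u_k - 3·5^k = 6·(3·5^k + 6^k) - 3·5^k = 3·5^(k + 1) + 6^(k + 1),
which is the claimed formula at m = k+1.
Hence, by induction on m, the claim holds for every m ≥ 1.

u_m = 3·5^m + 6^m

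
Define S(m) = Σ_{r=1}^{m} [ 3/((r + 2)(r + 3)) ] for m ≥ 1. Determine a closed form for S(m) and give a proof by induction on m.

S(m) = m/(m + 3)

We claim S(m) = m/(m + 3) for all m ≥ 1.
When m = 1: S(1) = 1/4, and the closed form gives 1/4. They agree.
Inductive step: assume the claim holds for m = r, so S(r) = r/(r + 3).
Then S(r+1) = S(r) + (3/((r + 3)(r + 4))) = (r/(r + 3)) + (3/((r + 3)(r + 4))).
Simplifying, S(r+1) = (r + 1)/(r + 4) = (r+1)/((r+1) + 3),
which is the closed form with m = r+1.
Hence, by induction on m, the claim holds for every m ≥ 1.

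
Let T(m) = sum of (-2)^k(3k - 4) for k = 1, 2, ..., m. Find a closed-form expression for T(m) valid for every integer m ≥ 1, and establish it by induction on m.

We claim T(m) = 2(-2)^m(m - 1) + 2 for all m ≥ 1.
Base step (m = 1): T(1) = 2, and the closed form gives 2. They agree.
Suppose the result is true for m = k, so T(k) = 2(-2)^k(k - 1) + 2.
Then T(k+1) = T(k) + ((-2)^(k + 1)(3k - 1)) = (2(-2)^k(k - 1) + 2) + ((-2)^(k + 1)(3k - 1)).
Simplifying, T(k+1) = -4(-2)^k·k + 2 = 2(-2)^(k+1)((k+1) - 1) + 2,
which is the closed form with m = k+1.
This completes the induction.

T(m) = 2(-2)^m(m - 1) + 2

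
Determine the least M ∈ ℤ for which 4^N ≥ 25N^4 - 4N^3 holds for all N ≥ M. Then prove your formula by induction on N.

At N = 8: 65536 < 100352, so the inequality fails and M ≥ 9. We prove 4^N ≥ 25N^4 - 4N^3 for all N ≥ 9.
Base case (N = 9): 4^N = 262144 and 25N^4 - 4N^3 = 161109, so 262144 ≥ 161109.
For the inductive step, assume it holds for an arbitrary k ≥ 9, so 4^k ≥ 25k^4 - 4k^3.
Then 4^(k + 1) = 4·(4^k) ≥ 4·(25k^4 - 4k^3).
Also, for k ≥ 9 we have 4·(25k^4 - 4k^3) ≥ 25(k+1)^4 - 4(k+1)^3, since 4·(25k^4 - 4k^3) − (25(k+1)^4 - 4(k+1)^3) = 75k^4 - 112k^3 - 138k^2 - 88k - 21, which is nonnegative for all k ≥ 9.
Combining, 4^(k + 1) ≥ 25(k+1)^4 - 4(k+1)^3.
This completes the induction.
Hence the smallest such M is 9.

M = 9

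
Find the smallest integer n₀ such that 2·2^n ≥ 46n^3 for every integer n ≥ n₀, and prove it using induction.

At n = 16: 131072 < 188416, so the inequality fails and n₀ ≥ 17. We prove 2·2^n ≥ 46n^3 for all n ≥ 17.
Base step (n = 17): 2·2^n = 262144 and 46n^3 = 225998, so 262144 ≥ 225998.
For the inductive step, assume it holds for an arbitrary p ≥ 17, so 2·2^p ≥ 46p^3.
Then 2·2^(p + 1) = 2·(2·2^p) ≥ 2·(46p^3).
Also, for p ≥ 17 we have 2·(46p^3) ≥ 46(p+1)^3, since 2 ≥ (1 + 1/p)^3 for all p ≥ 17.
Combining, 2·2^(p + 1) ≥ 46(p+1)^3.
By induction, the statement is established for all n ≥ 17.
Hence the smallest such n₀ is 17.

n₀ = 17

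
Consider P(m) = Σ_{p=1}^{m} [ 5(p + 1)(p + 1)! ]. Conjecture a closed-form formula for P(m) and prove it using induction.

We claim P(m) = 5(m + 2)! - 10 for all m ≥ 1.
When m = 1: P(1) = 20, and the closed form gives 20. They agree.
Inductive step: suppose the statement holds for some p ≥ 1, so P(p) = 5(p + 2)! - 10.
Then P(p+1) = P(p) + (5(p + 2)(p + 2)!) = (5(p + 2)! - 10) + (5(p + 2)(p + 2)!).
Simplifying, P(p+1) = 5((p+1) + 2)! - 10,
which is the closed form with m = p+1.
This completes the induction.

P(m) = 5(m + 2)! - 10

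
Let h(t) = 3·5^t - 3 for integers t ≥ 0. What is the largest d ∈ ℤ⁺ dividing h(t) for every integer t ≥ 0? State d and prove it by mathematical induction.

Computing the first values: h(0) = 0 and h(1) = 12; gcd(0, 12) = 12, so d ≤ 12.
We prove 12 | 3·5^t - 3 for all t ≥ 0 by induction on t.
Base case (t = 0): h(0) = 0 = 12·(0), so 12 | h(0).
For the inductive step, assume it holds for an arbitrary j ≥ 0, i.e. 12 | h(j). Then
h(j+1) = 3·5^(j+1) - 3 = 5·(3·5^j - 3) + 12 = 5·h(j) + 12. The first term is divisible by 12 by the inductive hypothesis, and 12 is divisible by 12. Hence 12 | h(j+1).
By the principle of mathematical induction, the result holds for all t ≥ 0.
Therefore the largest such d is 12.

d = 12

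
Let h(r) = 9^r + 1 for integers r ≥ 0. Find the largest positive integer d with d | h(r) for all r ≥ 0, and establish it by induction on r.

d = 2

Computing the first values: h(0) = 2 and h(1) = 10; gcd(2, 10) = 2, so d ≤ 2.
We prove 2 | 9^r + 1 for all r ≥ 0 by induction on r.
Base step (r = 0): h(0) = 2 = 2·(1), so 2 | h(0).
Inductive step: suppose the statement holds for some k ≥ 0, i.e. 2 | h(k). Then
h(k+1) = 9^(k+1) + 1 = 9·(9^k + 1) - 8 = 9·h(k) - 8. The first term is divisible by 2 by the inductive hypothesis, and -8 is divisible by 2. Hence 2 | h(k+1).
This completes the induction.
Therefore the largest such d is 2.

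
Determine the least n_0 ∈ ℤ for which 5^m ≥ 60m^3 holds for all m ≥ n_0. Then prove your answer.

n_0 = 6

At m = 5: 3125 < 7500, so the inequality fails and n_0 ≥ 6. We prove 5^m ≥ 60m^3 for all m ≥ 6.
For the base case m = 6: 5^m = 15625 and 60m^3 = 12960, so 15625 ≥ 12960.
Inductive step: assume the claim holds for m = r, so 5^r ≥ 60r^3.
Then 5^(r + 1) = 5·(5^r) ≥ 5·(60r^3).
Also, for r ≥ 6 we have 5·(60r^3) ≥ 60(r+1)^3, since 5 ≥ (1 + 1/r)^3 for all r ≥ 6.
Combining, 5^(r + 1) ≥ 60(r+1)^3.
By induction, the statement is established for all m ≥ 6.
Hence the smallest such n_0 is 6.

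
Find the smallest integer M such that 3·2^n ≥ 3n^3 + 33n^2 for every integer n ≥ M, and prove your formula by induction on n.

M = 12

At n = 11: 6144 < 7986, so the inequality fails and M ≥ 12. We prove 3·2^n ≥ 3n^3 + 33n^2 for all n ≥ 12.
When n = 12: 3·2^n = 12288 and 3n^3 + 33n^2 = 9936, so 12288 ≥ 9936.
Inductive step: assume the claim holds for n = p, so 3·2^p ≥ 3p^3 + 33p^2.
Then 3·2^(p + 1) = 2·(3·2^p) ≥ 2·(3p^3 + 33p^2).
Also, for p ≥ 12 we have 2·(3p^3 + 33p^2) ≥ 3(p+1)^3 + 33(p+1)^2, since 2·(3p^3 + 33p^2) − (3(p+1)^3 + 33(p+1)^2) = 3p^3 + 24p^2 - 75p - 36, which is nonnegative for all p ≥ 12.
Combining, 3·2^(p + 1) ≥ 3(p+1)^3 + 33(p+1)^2.
By induction, the statement is established for all n ≥ 12.
Hence the smallest such M is 12.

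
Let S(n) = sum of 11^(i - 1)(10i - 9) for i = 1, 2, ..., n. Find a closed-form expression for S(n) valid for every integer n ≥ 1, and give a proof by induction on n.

S(n) = 11^n(n - 1) + 1

We claim S(n) = 11^n(n - 1) + 1 for all n ≥ 1.
For the base case n = 1: S(1) = 1, and the closed form gives 1. They agree.
Inductive step: suppose the statement holds for some i ≥ 1, so S(i) = 11^i(i - 1) + 1.
Then S(i+1) = S(i) + (11^i(10i + 1)) = (11^i(i - 1) + 1) + (11^i(10i + 1)).
Simplifying, S(i+1) = 11^(i + 1)i + 1 = 11^(i+1)((i+1) - 1) + 1,
which is the closed form with n = i+1.
Hence, by induction on n, the claim holds for every n ≥ 1.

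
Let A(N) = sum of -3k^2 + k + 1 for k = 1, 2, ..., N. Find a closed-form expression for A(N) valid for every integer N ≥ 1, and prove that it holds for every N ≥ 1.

We claim A(N) = -N(N^2 + N - 1) for all N ≥ 1.
Base case (N = 1): A(1) = -1, and the closed form gives -1. They agree.
Suppose the result is true for N = k, so A(k) = k(-k^2 - k + 1).
Then A(k+1) = A(k) + (k - 3(k + 1)^2 + 2) = (k(-k^2 - k + 1)) + (k - 3(k + 1)^2 + 2).
Simplifying, A(k+1) = -(k + 1)(k^2 + 3k + 1) = -(k+1)((k+1)^2 + (k+1) - 1),
which is the closed form with N = k+1.
By the principle of mathematical induction, the result holds for all N ≥ 1.

A(N) = -N(N^2 + N - 1)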